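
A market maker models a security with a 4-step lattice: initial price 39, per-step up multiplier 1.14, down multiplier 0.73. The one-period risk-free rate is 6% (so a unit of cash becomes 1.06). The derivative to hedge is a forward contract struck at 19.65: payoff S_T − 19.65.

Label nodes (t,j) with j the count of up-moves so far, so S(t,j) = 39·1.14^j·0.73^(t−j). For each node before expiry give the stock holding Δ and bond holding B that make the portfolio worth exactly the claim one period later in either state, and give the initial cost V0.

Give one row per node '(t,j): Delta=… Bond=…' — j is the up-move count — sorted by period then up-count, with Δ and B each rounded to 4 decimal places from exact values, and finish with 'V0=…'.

(0,0): Delta=1.0000 Bond=-15.5646
(1,0): Delta=1.0000 Bond=-16.4985
(1,1): Delta=1.0000 Bond=-16.4985
(2,0): Delta=1.0000 Bond=-17.4884
(2,1): Delta=1.0000 Bond=-17.4884
(2,2): Delta=1.0000 Bond=-17.4884
(3,0): Delta=1.0000 Bond=-18.5377
(3,1): Delta=1.0000 Bond=-18.5377
(3,2): Delta=1.0000 Bond=-18.5377
(3,3): Delta=1.0000 Bond=-18.5377
V0=23.4354

Risk-neutral probability p* = (R−d)/(u−d) = (1.06−0.73)/(1.14−0.73) = 0.8049.
Payoff layer (t=4): V(4,0)=-8.5747, V(4,1)=-2.3543, V(4,2)=7.3597, V(4,3)=22.5296, V(4,4)=46.2194
(3,0): S=15.1717. Δ = (V_up−V_dn)/(S_up−S_dn) = (-2.3543−-8.5747)/(17.2957−11.0753) = 1.0000. V = [p*·-2.3543 + (1−p*)·-8.5747]/1.06 = -3.3661. B = V − Δ·S = -18.5377.
(3,1): S=23.6927. Δ = (V_up−V_dn)/(S_up−S_dn) = (7.3597−-2.3543)/(27.0097−17.2957) = 1.0000. V = [p*·7.3597 + (1−p*)·-2.3543]/1.06 = 5.1550. B = V − Δ·S = -18.5377.
(3,2): S=36.9996. Δ = (V_up−V_dn)/(S_up−S_dn) = (22.5296−7.3597)/(42.1796−27.0097) = 1.0000. V = [p*·22.5296 + (1−p*)·7.3597]/1.06 = 18.4619. B = V − Δ·S = -18.5377.
(3,3): S=57.7802. Δ = (V_up−V_dn)/(S_up−S_dn) = (46.2194−22.5296)/(65.8694−42.1796) = 1.0000. V = [p*·46.2194 + (1−p*)·22.5296]/1.06 = 39.2425. B = V − Δ·S = -18.5377.
(2,0): S=20.7831. Δ = (V_up−V_dn)/(S_up−S_dn) = (5.1550−-3.3661)/(23.6927−15.1717) = 1.0000. V = [p*·5.1550 + (1−p*)·-3.3661]/1.06 = 3.2947. B = V − Δ·S = -17.4884.
(2,1): S=32.4558. Δ = (V_up−V_dn)/(S_up−S_dn) = (18.4619−5.1550)/(36.9996−23.6927) = 1.0000. V = [p*·18.4619 + (1−p*)·5.1550]/1.06 = 14.9674. B = V − Δ·S = -17.4884.
(2,2): S=50.6844. Δ = (V_up−V_dn)/(S_up−S_dn) = (39.2425−18.4619)/(57.7802−36.9996) = 1.0000. V = [p*·39.2425 + (1−p*)·18.4619]/1.06 = 33.1960. B = V − Δ·S = -17.4884.
(1,0): S=28.4700. Δ = (V_up−V_dn)/(S_up−S_dn) = (14.9674−3.2947)/(32.4558−20.7831) = 1.0000. V = [p*·14.9674 + (1−p*)·3.2947]/1.06 = 11.9715. B = V − Δ·S = -16.4985.
(1,1): S=44.4600. Δ = (V_up−V_dn)/(S_up−S_dn) = (33.1960−14.9674)/(50.6844−32.4558) = 1.0000. V = [p*·33.1960 + (1−p*)·14.9674]/1.06 = 27.9615. B = V − Δ·S = -16.4985.
(0,0): S=39.0000. Δ = (V_up−V_dn)/(S_up−S_dn) = (27.9615−11.9715)/(44.4600−28.4700) = 1.0000. V = [p*·27.9615 + (1−p*)·11.9715]/1.06 = 23.4354. B = V − Δ·S = -15.5646.
Root portfolio cost Δ·39+B reproduces V0=23.4354.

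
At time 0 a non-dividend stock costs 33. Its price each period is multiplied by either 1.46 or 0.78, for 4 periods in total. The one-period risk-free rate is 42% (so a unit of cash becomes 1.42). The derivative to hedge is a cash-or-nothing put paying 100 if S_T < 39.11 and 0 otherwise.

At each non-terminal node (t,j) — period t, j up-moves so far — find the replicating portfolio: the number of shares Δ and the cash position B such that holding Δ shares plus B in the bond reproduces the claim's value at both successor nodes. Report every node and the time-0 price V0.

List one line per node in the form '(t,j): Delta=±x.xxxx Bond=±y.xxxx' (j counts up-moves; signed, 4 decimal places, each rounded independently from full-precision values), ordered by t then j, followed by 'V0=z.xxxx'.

(0,0): Delta=-0.0152 Bond=0.5209
(1,0): Delta=-0.3137 Bond=8.4238
(1,1): Delta=-0.0052 Bond=0.2595
(2,0): Delta=-4.8548 Bond=103.1335
(2,1): Delta=-0.1621 Bond=6.2635
(2,2): Delta=0.0000 Bond=0.0000
(3,0): Delta=0.0000 Bond=70.4225
(3,1): Delta=-5.0169 Bond=151.2013
(3,2): Delta=0.0000 Bond=0.0000
(3,3): Delta=0.0000 Bond=0.0000
V0=0.0191

Since d<R<u, set p* = (R−d)/(u−d) = 0.9412; price each node as the discounted p*-expectation of its children.
Payoff layer (t=4): V(4,0)=100.0000, V(4,1)=100.0000, V(4,2)=0.0000, V(4,3)=0.0000, V(4,4)=0.0000
  t=3,j=0: stock 15.6602 → up 22.8639 (V=100.0000), down 12.2150 (V=100.0000). Price 70.4225; hedge Δ=0.0000, bond B=70.4225.
  t=3,j=1: stock 29.3127 → up 42.7966 (V=0.0000), down 22.8639 (V=100.0000). Price 4.1425; hedge Δ=-5.0169, bond B=151.2013.
  t=3,j=2: stock 54.8674 → up 80.1064 (V=0.0000), down 42.7966 (V=0.0000). Price 0.0000; hedge Δ=0.0000, bond B=0.0000.
  t=3,j=3: stock 102.7005 → up 149.9427 (V=0.0000), down 80.1064 (V=0.0000). Price 0.0000; hedge Δ=0.0000, bond B=0.0000.
  t=2,j=0: stock 20.0772 → up 29.3127 (V=4.1425), down 15.6602 (V=70.4225). Price 5.6629; hedge Δ=-4.8548, bond B=103.1335.
  t=2,j=1: stock 37.5804 → up 54.8674 (V=0.0000), down 29.3127 (V=4.1425). Price 0.1716; hedge Δ=-0.1621, bond B=6.2635.
  t=2,j=2: stock 70.3428 → up 102.7005 (V=0.0000), down 54.8674 (V=0.0000). Price 0.0000; hedge Δ=0.0000, bond B=0.0000.
  t=1,j=0: stock 25.7400 → up 37.5804 (V=0.1716), down 20.0772 (V=5.6629). Price 0.3483; hedge Δ=-0.3137, bond B=8.4238.
  t=1,j=1: stock 48.1800 → up 70.3428 (V=0.0000), down 37.5804 (V=0.1716). Price 0.0071; hedge Δ=-0.0052, bond B=0.2595.
  t=0,j=0: stock 33.0000 → up 48.1800 (V=0.0071), down 25.7400 (V=0.3483). Price 0.0191; hedge Δ=-0.0152, bond B=0.5209.
Each (Δ,B) replicates both successor values, so the strategy is self-financing and V0 is arbitrage-free.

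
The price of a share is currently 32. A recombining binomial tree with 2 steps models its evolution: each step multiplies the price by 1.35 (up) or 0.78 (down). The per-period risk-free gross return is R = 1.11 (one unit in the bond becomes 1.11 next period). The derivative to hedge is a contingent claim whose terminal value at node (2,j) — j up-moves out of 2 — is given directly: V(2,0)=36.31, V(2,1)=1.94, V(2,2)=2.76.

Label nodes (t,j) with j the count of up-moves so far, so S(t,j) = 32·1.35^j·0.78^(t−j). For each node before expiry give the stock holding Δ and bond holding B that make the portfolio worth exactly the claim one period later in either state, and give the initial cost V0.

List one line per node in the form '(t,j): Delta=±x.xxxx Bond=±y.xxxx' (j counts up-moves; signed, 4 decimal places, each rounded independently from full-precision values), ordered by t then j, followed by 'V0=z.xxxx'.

Risk-neutral probability p* = (R−d)/(u−d) = (1.11−0.78)/(1.35−0.78) = 0.5789.
Terminal values V(2,·): V(2,0)=36.3100, V(2,1)=1.9400, V(2,2)=2.7600
  t=1,j=0: stock 24.9600 → up 33.6960 (V=1.9400), down 19.4688 (V=36.3100). Price 14.7852; hedge Δ=-2.4158, bond B=75.0835.
  t=1,j=1: stock 43.2000 → up 58.3200 (V=2.7600), down 33.6960 (V=1.9400). Price 2.1754; hedge Δ=0.0333, bond B=0.7368.
  t=0,j=0: stock 32.0000 → up 43.2000 (V=2.1754), down 24.9600 (V=14.7852). Price 6.7431; hedge Δ=-0.6913, bond B=28.8655.
The time-0 hedge costs 6.7431, which is the no-arbitrage price.

(0,0): Delta=-0.6913 Bond=28.8655
(1,0): Delta=-2.4158 Bond=75.0835
(1,1): Delta=0.0333 Bond=0.7368
V0=6.7431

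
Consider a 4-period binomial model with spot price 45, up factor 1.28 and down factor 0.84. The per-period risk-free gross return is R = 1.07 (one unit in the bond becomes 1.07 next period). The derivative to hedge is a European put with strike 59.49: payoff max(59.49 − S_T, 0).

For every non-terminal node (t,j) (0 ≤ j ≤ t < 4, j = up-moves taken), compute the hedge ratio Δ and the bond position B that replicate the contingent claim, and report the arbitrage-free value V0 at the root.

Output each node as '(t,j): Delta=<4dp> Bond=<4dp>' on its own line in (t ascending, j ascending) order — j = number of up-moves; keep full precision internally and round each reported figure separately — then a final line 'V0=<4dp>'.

Since d<R<u, set p* = (R−d)/(u−d) = 0.5227; price each node as the discounted p*-expectation of its children.
At expiry t=4: V(4,0)=37.0858, V(4,1)=25.3502, V(4,2)=7.4675, V(4,3)=0.0000, V(4,4)=0.0000
(3,0): S=26.6717. Δ = (V_up−V_dn)/(S_up−S_dn) = (25.3502−37.0858)/(34.1398−22.4042) = -1.0000. V = [p*·25.3502 + (1−p*)·37.0858]/1.07 = 28.9265. B = V − Δ·S = 55.5981.
(3,1): S=40.6426. Δ = (V_up−V_dn)/(S_up−S_dn) = (7.4675−25.3502)/(52.0225−34.1398) = -1.0000. V = [p*·7.4675 + (1−p*)·25.3502]/1.07 = 14.9556. B = V − Δ·S = 55.5981.
(3,2): S=61.9315. Δ = (V_up−V_dn)/(S_up−S_dn) = (0.0000−7.4675)/(79.2723−52.0225) = -0.2740. V = [p*·0.0000 + (1−p*)·7.4675]/1.07 = 3.3309. B = V − Δ·S = 20.3025.
(3,3): S=94.3718. Δ = (V_up−V_dn)/(S_up−S_dn) = (0.0000−0.0000)/(120.7960−79.2723) = 0.0000. V = [p*·0.0000 + (1−p*)·0.0000]/1.07 = 0.0000. B = V − Δ·S = 0.0000.
(2,0): S=31.7520. Δ = (V_up−V_dn)/(S_up−S_dn) = (14.9556−28.9265)/(40.6426−26.6717) = -1.0000. V = [p*·14.9556 + (1−p*)·28.9265]/1.07 = 20.2089. B = V − Δ·S = 51.9609.
(2,1): S=48.3840. Δ = (V_up−V_dn)/(S_up−S_dn) = (3.3309−14.9556)/(61.9315−40.6426) = -0.5460. V = [p*·3.3309 + (1−p*)·14.9556]/1.07 = 8.2982. B = V − Δ·S = 34.7179.
(2,2): S=73.7280. Δ = (V_up−V_dn)/(S_up−S_dn) = (0.0000−3.3309)/(94.3718−61.9315) = -0.1027. V = [p*·0.0000 + (1−p*)·3.3309]/1.07 = 1.4857. B = V − Δ·S = 9.0559.
(1,0): S=37.8000. Δ = (V_up−V_dn)/(S_up−S_dn) = (8.2982−20.2089)/(48.3840−31.7520) = -0.7161. V = [p*·8.2982 + (1−p*)·20.2089]/1.07 = 13.0681. B = V − Δ·S = 40.1379.
(1,1): S=57.6000. Δ = (V_up−V_dn)/(S_up−S_dn) = (1.4857−8.2982)/(73.7280−48.3840) = -0.2688. V = [p*·1.4857 + (1−p*)·8.2982]/1.07 = 4.4272. B = V − Δ·S = 19.9100.
(0,0): S=45.0000. Δ = (V_up−V_dn)/(S_up−S_dn) = (4.4272−13.0681)/(57.6000−37.8000) = -0.4364. V = [p*·4.4272 + (1−p*)·13.0681]/1.07 = 7.9918. B = V − Δ·S = 27.6301.
Root portfolio cost Δ·45+B reproduces V0=7.9918.

(0,0): Delta=-0.4364 Bond=27.6301
(1,0): Delta=-0.7161 Bond=40.1379
(1,1): Delta=-0.2688 Bond=19.9100
(2,0): Delta=-1.0000 Bond=51.9609
(2,1): Delta=-0.5460 Bond=34.7179
(2,2): Delta=-0.1027 Bond=9.0559
(3,0): Delta=-1.0000 Bond=55.5981
(3,1): Delta=-1.0000 Bond=55.5981
(3,2): Delta=-0.2740 Bond=20.3025
(3,3): Delta=0.0000 Bond=0.0000
V0=7.9918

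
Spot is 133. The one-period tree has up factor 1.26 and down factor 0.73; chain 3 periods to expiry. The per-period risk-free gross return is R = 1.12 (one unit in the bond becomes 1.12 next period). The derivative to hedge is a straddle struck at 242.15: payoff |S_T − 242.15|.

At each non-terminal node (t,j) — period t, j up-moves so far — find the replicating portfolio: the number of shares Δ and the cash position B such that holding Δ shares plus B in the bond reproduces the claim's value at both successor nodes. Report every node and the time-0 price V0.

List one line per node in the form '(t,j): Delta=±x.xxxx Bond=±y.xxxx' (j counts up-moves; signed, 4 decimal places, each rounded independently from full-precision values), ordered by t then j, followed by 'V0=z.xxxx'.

(0,0): Delta=-0.7073 Bond=146.9830
(1,0): Delta=-1.0000 Bond=193.0405
(1,1): Delta=-0.6464 Bond=154.4191
(2,0): Delta=-1.0000 Bond=216.2054
(2,1): Delta=-1.0000 Bond=216.2054
(2,2): Delta=-0.5729 Bond=157.4216
V0=52.9139

The replicating-portfolio and risk-neutral prices coincide; use p* = (1.12−0.73)/(1.26−0.73) = 0.7358 for the latter.
At expiry t=3: V(3,0)=190.4107, V(3,1)=152.8466, V(3,2)=88.0099, V(3,3)=23.9000
Node (2,0) S=70.8757: V=(p*·152.8466+(1−p*)·190.4107)/1.12=145.3297; Δ=(152.8466−190.4107)/(89.3034−51.7393)=-1.0000; B=V−Δ·S=216.2054
Node (2,1) S=122.3334: V=(p*·88.0099+(1−p*)·152.8466)/1.12=93.8720; Δ=(88.0099−152.8466)/(154.1401−89.3034)=-1.0000; B=V−Δ·S=216.2054
Node (2,2) S=211.1508: V=(p*·23.9000+(1−p*)·88.0099)/1.12=36.4596; Δ=(23.9000−88.0099)/(266.0500−154.1401)=-0.5729; B=V−Δ·S=157.4216
Node (1,0) S=97.0900: V=(p*·93.8720+(1−p*)·145.3297)/1.12=95.9505; Δ=(93.8720−145.3297)/(122.3334−70.8757)=-1.0000; B=V−Δ·S=193.0405
Node (1,1) S=167.5800: V=(p*·36.4596+(1−p*)·93.8720)/1.12=46.0938; Δ=(36.4596−93.8720)/(211.1508−122.3334)=-0.6464; B=V−Δ·S=154.4191
Node (0,0) S=133.0000: V=(p*·46.0938+(1−p*)·95.9505)/1.12=52.9139; Δ=(46.0938−95.9505)/(167.5800−97.0900)=-0.7073; B=V−Δ·S=146.9830
Each (Δ,B) replicates both successor values, so the strategy is self-financing and V0 is arbitrage-free.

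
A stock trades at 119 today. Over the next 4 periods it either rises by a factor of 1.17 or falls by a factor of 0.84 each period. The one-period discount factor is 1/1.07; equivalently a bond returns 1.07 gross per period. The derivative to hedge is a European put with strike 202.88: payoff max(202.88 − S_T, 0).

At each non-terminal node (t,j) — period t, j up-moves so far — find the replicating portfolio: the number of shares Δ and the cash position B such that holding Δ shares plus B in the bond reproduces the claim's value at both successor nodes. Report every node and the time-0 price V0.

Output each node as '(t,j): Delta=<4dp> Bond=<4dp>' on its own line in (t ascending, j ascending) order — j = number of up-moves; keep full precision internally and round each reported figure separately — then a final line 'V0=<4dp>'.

Under the risk-neutral measure, an up-move has probability p* = (R−d)/(u−d) = 0.6970 and values discount at R = 1.07.
Payoff layer (t=4): V(4,0)=143.6333, V(4,1)=120.3578, V(4,2)=87.9384, V(4,3)=42.7828, V(4,4)=0.0000
(3,0): S=70.5318. Δ = (V_up−V_dn)/(S_up−S_dn) = (120.3578−143.6333)/(82.5222−59.2467) = -1.0000. V = [p*·120.3578 + (1−p*)·143.6333]/1.07 = 119.0757. B = V − Δ·S = 189.6075.
(3,1): S=98.2407. Δ = (V_up−V_dn)/(S_up−S_dn) = (87.9384−120.3578)/(114.9416−82.5222) = -1.0000. V = [p*·87.9384 + (1−p*)·120.3578]/1.07 = 91.3668. B = V − Δ·S = 189.6075.
(3,2): S=136.8352. Δ = (V_up−V_dn)/(S_up−S_dn) = (42.7828−87.9384)/(160.0972−114.9416) = -1.0000. V = [p*·42.7828 + (1−p*)·87.9384]/1.07 = 52.7722. B = V − Δ·S = 189.6075.
(3,3): S=190.5919. Δ = (V_up−V_dn)/(S_up−S_dn) = (0.0000−42.7828)/(222.9926−160.0972) = -0.6802. V = [p*·0.0000 + (1−p*)·42.7828]/1.07 = 12.1163. B = V − Δ·S = 141.7611.
(2,0): S=83.9664. Δ = (V_up−V_dn)/(S_up−S_dn) = (91.3668−119.0757)/(98.2407−70.5318) = -1.0000. V = [p*·91.3668 + (1−p*)·119.0757]/1.07 = 93.2368. B = V − Δ·S = 177.2032.
(2,1): S=116.9532. Δ = (V_up−V_dn)/(S_up−S_dn) = (52.7722−91.3668)/(136.8352−98.2407) = -1.0000. V = [p*·52.7722 + (1−p*)·91.3668]/1.07 = 60.2500. B = V − Δ·S = 177.2032.
(2,2): S=162.8991. Δ = (V_up−V_dn)/(S_up−S_dn) = (12.1163−52.7722)/(190.5919−136.8352) = -0.7563. V = [p*·12.1163 + (1−p*)·52.7722]/1.07 = 22.8377. B = V − Δ·S = 146.0374.
(1,0): S=99.9600. Δ = (V_up−V_dn)/(S_up−S_dn) = (60.2500−93.2368)/(116.9532−83.9664) = -1.0000. V = [p*·60.2500 + (1−p*)·93.2368]/1.07 = 65.6505. B = V − Δ·S = 165.6105.
(1,1): S=139.2300. Δ = (V_up−V_dn)/(S_up−S_dn) = (22.8377−60.2500)/(162.8991−116.9532) = -0.8143. V = [p*·22.8377 + (1−p*)·60.2500]/1.07 = 31.9390. B = V − Δ·S = 145.3099.
(0,0): S=119.0000. Δ = (V_up−V_dn)/(S_up−S_dn) = (31.9390−65.6505)/(139.2300−99.9600) = -0.8585. V = [p*·31.9390 + (1−p*)·65.6505]/1.07 = 39.3968. B = V − Δ·S = 141.5529.
Check: Δ(0,0)·S0 + B(0,0) = 39.3968 = V0.

(0,0): Delta=-0.8585 Bond=141.5529
(1,0): Delta=-1.0000 Bond=165.6105
(1,1): Delta=-0.8143 Bond=145.3099
(2,0): Delta=-1.0000 Bond=177.2032
(2,1): Delta=-1.0000 Bond=177.2032
(2,2): Delta=-0.7563 Bond=146.0374
(3,0): Delta=-1.0000 Bond=189.6075
(3,1): Delta=-1.0000 Bond=189.6075
(3,2): Delta=-1.0000 Bond=189.6075
(3,3): Delta=-0.6802 Bond=141.7611
V0=39.3968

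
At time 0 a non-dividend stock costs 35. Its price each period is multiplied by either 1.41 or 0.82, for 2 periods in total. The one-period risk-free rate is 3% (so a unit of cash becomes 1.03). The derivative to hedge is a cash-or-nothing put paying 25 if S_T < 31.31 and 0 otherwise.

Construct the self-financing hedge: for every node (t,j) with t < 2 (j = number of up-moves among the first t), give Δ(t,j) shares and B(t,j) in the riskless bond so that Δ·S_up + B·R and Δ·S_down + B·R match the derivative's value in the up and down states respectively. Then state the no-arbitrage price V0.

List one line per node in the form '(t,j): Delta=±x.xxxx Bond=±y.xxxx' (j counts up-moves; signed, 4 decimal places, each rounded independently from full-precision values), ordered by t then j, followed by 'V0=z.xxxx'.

(0,0): Delta=-0.7570 Bond=36.2714
(1,0): Delta=-1.4764 Bond=58.0056
(1,1): Delta=0.0000 Bond=0.0000
V0=9.7753

Risk-neutral probability p* = (R−d)/(u−d) = (1.03−0.82)/(1.41−0.82) = 0.3559.
Terminal values V(2,·): V(2,0)=25.0000, V(2,1)=0.0000, V(2,2)=0.0000
Node (1,0) S=28.7000: V=(p*·0.0000+(1−p*)·25.0000)/1.03=15.6327; Δ=(0.0000−25.0000)/(40.4670−23.5340)=-1.4764; B=V−Δ·S=58.0056
Node (1,1) S=49.3500: V=(p*·0.0000+(1−p*)·0.0000)/1.03=0.0000; Δ=(0.0000−0.0000)/(69.5835−40.4670)=0.0000; B=V−Δ·S=0.0000
Node (0,0) S=35.0000: V=(p*·0.0000+(1−p*)·15.6327)/1.03=9.7753; Δ=(0.0000−15.6327)/(49.3500−28.7000)=-0.7570; B=V−Δ·S=36.2714
Each (Δ,B) replicates both successor values, so the strategy is self-financing and V0 is arbitrage-free.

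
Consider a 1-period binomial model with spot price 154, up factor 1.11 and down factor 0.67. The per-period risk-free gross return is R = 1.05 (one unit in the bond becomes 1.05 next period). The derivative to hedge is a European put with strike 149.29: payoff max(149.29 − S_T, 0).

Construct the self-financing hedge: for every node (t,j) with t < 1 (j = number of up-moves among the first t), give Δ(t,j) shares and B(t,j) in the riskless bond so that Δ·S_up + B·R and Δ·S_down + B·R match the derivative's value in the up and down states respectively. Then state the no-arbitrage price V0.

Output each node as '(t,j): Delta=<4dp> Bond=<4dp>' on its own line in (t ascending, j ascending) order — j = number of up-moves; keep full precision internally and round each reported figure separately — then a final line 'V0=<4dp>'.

Since d<R<u, set p* = (R−d)/(u−d) = 0.8636; price each node as the discounted p*-expectation of its children.
At expiry t=1: V(1,0)=46.1100, V(1,1)=0.0000
  t=0,j=0: stock 154.0000 → up 170.9400 (V=0.0000), down 103.1800 (V=46.1100). Price 5.9883; hedge Δ=-0.6805, bond B=110.7838.
The time-0 hedge costs 5.9883, which is the no-arbitrage price.

(0,0): Delta=-0.6805 Bond=110.7838
V0=5.9883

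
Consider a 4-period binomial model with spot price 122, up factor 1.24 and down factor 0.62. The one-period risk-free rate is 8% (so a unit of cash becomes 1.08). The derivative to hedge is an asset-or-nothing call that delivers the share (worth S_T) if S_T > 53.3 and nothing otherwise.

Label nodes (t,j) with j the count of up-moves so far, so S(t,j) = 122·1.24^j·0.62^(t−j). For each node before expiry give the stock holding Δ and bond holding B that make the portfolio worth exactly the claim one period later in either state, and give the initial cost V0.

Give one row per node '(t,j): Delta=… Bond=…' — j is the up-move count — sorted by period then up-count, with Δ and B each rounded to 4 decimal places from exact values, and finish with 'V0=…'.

(0,0): Delta=1.0528 Bond=-7.8566
(1,0): Delta=1.2305 Bond=-21.9200
(1,1): Delta=1.0219 Bond=-3.8122
(2,0): Delta=1.7037 Bond=-45.8675
(2,1): Delta=1.1481 Bond=-15.9539
(2,2): Delta=1.0000 Bond=0.0000
(3,0): Delta=0.0000 Bond=0.0000
(3,1): Delta=2.0000 Bond=-66.7671
(3,2): Delta=1.0000 Bond=0.0000
(3,3): Delta=1.0000 Bond=0.0000
V0=120.5896

Risk-neutral probability p* = (R−d)/(u−d) = (1.08−0.62)/(1.24−0.62) = 0.7419.
Terminal payoffs: V(4,0)=0.0000, V(4,1)=0.0000, V(4,2)=72.1085, V(4,3)=144.2170, V(4,4)=288.4341
(3,0): S=29.0760. Δ = (V_up−V_dn)/(S_up−S_dn) = (0.0000−0.0000)/(36.0543−18.0271) = 0.0000. V = [p*·0.0000 + (1−p*)·0.0000]/1.08 = 0.0000. B = V − Δ·S = 0.0000.
(3,1): S=58.1520. Δ = (V_up−V_dn)/(S_up−S_dn) = (72.1085−0.0000)/(72.1085−36.0543) = 2.0000. V = [p*·72.1085 + (1−p*)·0.0000]/1.08 = 49.5369. B = V − Δ·S = -66.7671.
(3,2): S=116.3041. Δ = (V_up−V_dn)/(S_up−S_dn) = (144.2170−72.1085)/(144.2170−72.1085) = 1.0000. V = [p*·144.2170 + (1−p*)·72.1085]/1.08 = 116.3041. B = V − Δ·S = 0.0000.
(3,3): S=232.6081. Δ = (V_up−V_dn)/(S_up−S_dn) = (288.4341−144.2170)/(288.4341−144.2170) = 1.0000. V = [p*·288.4341 + (1−p*)·144.2170]/1.08 = 232.6081. B = V − Δ·S = 0.0000.
(2,0): S=46.8968. Δ = (V_up−V_dn)/(S_up−S_dn) = (49.5369−0.0000)/(58.1520−29.0760) = 1.7037. V = [p*·49.5369 + (1−p*)·0.0000]/1.08 = 34.0307. B = V − Δ·S = -45.8675.
(2,1): S=93.7936. Δ = (V_up−V_dn)/(S_up−S_dn) = (116.3041−49.5369)/(116.3041−58.1520) = 1.1481. V = [p*·116.3041 + (1−p*)·49.5369]/1.08 = 91.7350. B = V − Δ·S = -15.9539.
(2,2): S=187.5872. Δ = (V_up−V_dn)/(S_up−S_dn) = (232.6081−116.3041)/(232.6081−116.3041) = 1.0000. V = [p*·232.6081 + (1−p*)·116.3041]/1.08 = 187.5872. B = V − Δ·S = 0.0000.
(1,0): S=75.6400. Δ = (V_up−V_dn)/(S_up−S_dn) = (91.7350−34.0307)/(93.7936−46.8968) = 1.2305. V = [p*·91.7350 + (1−p*)·34.0307]/1.08 = 71.1515. B = V − Δ·S = -21.9200.
(1,1): S=151.2800. Δ = (V_up−V_dn)/(S_up−S_dn) = (187.5872−91.7350)/(187.5872−93.7936) = 1.0219. V = [p*·187.5872 + (1−p*)·91.7350]/1.08 = 150.7881. B = V − Δ·S = -3.8122.
(0,0): S=122.0000. Δ = (V_up−V_dn)/(S_up−S_dn) = (150.7881−71.1515)/(151.2800−75.6400) = 1.0528. V = [p*·150.7881 + (1−p*)·71.1515]/1.08 = 120.5896. B = V − Δ·S = -7.8566.
Each (Δ,B) replicates both successor values, so the strategy is self-financing and V0 is arbitrage-free.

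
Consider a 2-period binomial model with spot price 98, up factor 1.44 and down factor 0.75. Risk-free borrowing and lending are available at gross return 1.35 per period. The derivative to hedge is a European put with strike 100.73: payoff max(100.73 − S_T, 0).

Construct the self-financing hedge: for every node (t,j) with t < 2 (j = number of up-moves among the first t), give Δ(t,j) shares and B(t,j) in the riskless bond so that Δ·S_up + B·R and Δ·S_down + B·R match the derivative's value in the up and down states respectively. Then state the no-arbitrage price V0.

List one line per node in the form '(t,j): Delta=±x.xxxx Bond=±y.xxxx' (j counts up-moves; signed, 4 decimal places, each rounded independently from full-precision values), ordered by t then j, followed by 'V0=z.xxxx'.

(0,0): Delta=-0.0652 Bond=6.8116
(1,0): Delta=-0.8992 Bond=70.5005
(1,1): Delta=0.0000 Bond=0.0000
V0=0.4257

No-arbitrage ⇒ martingale measure with p* = (R−d)/(u−d) = 0.8696.
Terminal payoffs: V(2,0)=45.6050, V(2,1)=0.0000, V(2,2)=0.0000
Node (1,0) S=73.5000: V=(p*·0.0000+(1−p*)·45.6050)/1.35=4.4063; Δ=(0.0000−45.6050)/(105.8400−55.1250)=-0.8992; B=V−Δ·S=70.5005
Node (1,1) S=141.1200: V=(p*·0.0000+(1−p*)·0.0000)/1.35=0.0000; Δ=(0.0000−0.0000)/(203.2128−105.8400)=0.0000; B=V−Δ·S=0.0000
Node (0,0) S=98.0000: V=(p*·0.0000+(1−p*)·4.4063)/1.35=0.4257; Δ=(0.0000−4.4063)/(141.1200−73.5000)=-0.0652; B=V−Δ·S=6.8116
Self-financing check: at every node Δ·S+B equals the discounted successor values.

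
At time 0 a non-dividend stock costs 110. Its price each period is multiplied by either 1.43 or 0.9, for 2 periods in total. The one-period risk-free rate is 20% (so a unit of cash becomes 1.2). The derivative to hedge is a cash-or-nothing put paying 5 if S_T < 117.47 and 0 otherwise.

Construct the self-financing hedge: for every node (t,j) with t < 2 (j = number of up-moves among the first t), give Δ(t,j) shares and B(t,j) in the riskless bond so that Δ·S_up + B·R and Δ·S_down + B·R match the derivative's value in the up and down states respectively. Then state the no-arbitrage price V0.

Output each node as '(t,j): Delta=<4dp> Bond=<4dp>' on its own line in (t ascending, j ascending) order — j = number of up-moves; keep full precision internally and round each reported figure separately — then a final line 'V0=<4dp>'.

(0,0): Delta=-0.0310 Bond=4.0656
(1,0): Delta=-0.0953 Bond=11.2421
(1,1): Delta=0.0000 Bond=0.0000
V0=0.6539

Under the risk-neutral measure, an up-move has probability p* = (R−d)/(u−d) = 0.5660 and values discount at R = 1.2.
Terminal payoffs: V(2,0)=5.0000, V(2,1)=0.0000, V(2,2)=0.0000
  t=1,j=0: stock 99.0000 → up 141.5700 (V=0.0000), down 89.1000 (V=5.0000). Price 1.8082; hedge Δ=-0.0953, bond B=11.2421.
  t=1,j=1: stock 157.3000 → up 224.9390 (V=0.0000), down 141.5700 (V=0.0000). Price 0.0000; hedge Δ=0.0000, bond B=0.0000.
  t=0,j=0: stock 110.0000 → up 157.3000 (V=0.0000), down 99.0000 (V=1.8082). Price 0.6539; hedge Δ=-0.0310, bond B=4.0656.
Each (Δ,B) replicates both successor values, so the strategy is self-financing and V0 is arbitrage-free.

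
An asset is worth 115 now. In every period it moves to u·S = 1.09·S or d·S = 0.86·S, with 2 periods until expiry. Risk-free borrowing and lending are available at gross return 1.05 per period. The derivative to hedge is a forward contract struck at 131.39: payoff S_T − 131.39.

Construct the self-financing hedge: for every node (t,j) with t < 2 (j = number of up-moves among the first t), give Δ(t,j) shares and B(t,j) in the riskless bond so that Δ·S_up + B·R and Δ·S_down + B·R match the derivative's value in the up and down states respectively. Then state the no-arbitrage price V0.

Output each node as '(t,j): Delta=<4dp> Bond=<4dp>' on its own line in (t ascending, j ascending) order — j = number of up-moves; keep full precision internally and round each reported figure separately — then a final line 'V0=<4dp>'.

Risk-neutral probability p* = (R−d)/(u−d) = (1.05−0.86)/(1.09−0.86) = 0.8261.
Terminal payoffs: V(2,0)=-46.3360, V(2,1)=-23.5890, V(2,2)=5.2415
Node (1,0) S=98.9000: V=(p*·-23.5890+(1−p*)·-46.3360)/1.05=-26.2333; Δ=(-23.5890−-46.3360)/(107.8010−85.0540)=1.0000; B=V−Δ·S=-125.1333
Node (1,1) S=125.3500: V=(p*·5.2415+(1−p*)·-23.5890)/1.05=0.2167; Δ=(5.2415−-23.5890)/(136.6315−107.8010)=1.0000; B=V−Δ·S=-125.1333
Node (0,0) S=115.0000: V=(p*·0.2167+(1−p*)·-26.2333)/1.05=-4.1746; Δ=(0.2167−-26.2333)/(125.3500−98.9000)=1.0000; B=V−Δ·S=-119.1746
Check: Δ(0,0)·S0 + B(0,0) = -4.1746 = V0.

(0,0): Delta=1.0000 Bond=-119.1746
(1,0): Delta=1.0000 Bond=-125.1333
(1,1): Delta=1.0000 Bond=-125.1333
V0=-4.1746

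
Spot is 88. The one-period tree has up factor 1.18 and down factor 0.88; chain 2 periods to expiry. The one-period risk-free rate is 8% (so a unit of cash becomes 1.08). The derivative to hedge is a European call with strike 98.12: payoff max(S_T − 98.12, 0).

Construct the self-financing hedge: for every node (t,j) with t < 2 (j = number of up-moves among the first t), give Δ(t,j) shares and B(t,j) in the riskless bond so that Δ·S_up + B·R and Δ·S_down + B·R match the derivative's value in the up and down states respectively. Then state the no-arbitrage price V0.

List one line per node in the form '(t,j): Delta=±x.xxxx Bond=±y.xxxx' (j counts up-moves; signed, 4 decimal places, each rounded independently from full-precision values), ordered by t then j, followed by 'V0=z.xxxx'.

(0,0): Delta=0.5708 Bond=-40.9272
(1,0): Delta=0.0000 Bond=0.0000
(1,1): Delta=0.7836 Bond=-66.3020
V0=9.3016

The replicating-portfolio and risk-neutral prices coincide; use p* = (1.08−0.88)/(1.18−0.88) = 0.6667 for the latter.
At expiry t=2: V(2,0)=0.0000, V(2,1)=0.0000, V(2,2)=24.4112
Node (1,0) S=77.4400: V=(p*·0.0000+(1−p*)·0.0000)/1.08=0.0000; Δ=(0.0000−0.0000)/(91.3792−68.1472)=0.0000; B=V−Δ·S=0.0000
Node (1,1) S=103.8400: V=(p*·24.4112+(1−p*)·0.0000)/1.08=15.0686; Δ=(24.4112−0.0000)/(122.5312−91.3792)=0.7836; B=V−Δ·S=-66.3020
Node (0,0) S=88.0000: V=(p*·15.0686+(1−p*)·0.0000)/1.08=9.3016; Δ=(15.0686−0.0000)/(103.8400−77.4400)=0.5708; B=V−Δ·S=-40.9272
The time-0 hedge costs 9.3016, which is the no-arbitrage price.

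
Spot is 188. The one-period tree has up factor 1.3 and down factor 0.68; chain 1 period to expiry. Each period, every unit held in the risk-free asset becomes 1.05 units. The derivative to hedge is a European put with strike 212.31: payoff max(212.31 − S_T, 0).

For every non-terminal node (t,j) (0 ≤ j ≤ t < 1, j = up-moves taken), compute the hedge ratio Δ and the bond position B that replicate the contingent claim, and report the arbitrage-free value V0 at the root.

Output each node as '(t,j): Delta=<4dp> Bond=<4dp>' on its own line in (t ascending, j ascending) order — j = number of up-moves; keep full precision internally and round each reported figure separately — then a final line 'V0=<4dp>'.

Under the risk-neutral measure, an up-move has probability p* = (R−d)/(u−d) = 0.5968 and values discount at R = 1.05.
Terminal values V(1,·): V(1,0)=84.4700, V(1,1)=0.0000
Node (0,0) S=188.0000: V=(p*·0.0000+(1−p*)·84.4700)/1.05=32.4386; Δ=(0.0000−84.4700)/(244.4000−127.8400)=-0.7247; B=V−Δ·S=168.6805
Root portfolio cost Δ·188+B reproduces V0=32.4386.

(0,0): Delta=-0.7247 Bond=168.6805
V0=32.4386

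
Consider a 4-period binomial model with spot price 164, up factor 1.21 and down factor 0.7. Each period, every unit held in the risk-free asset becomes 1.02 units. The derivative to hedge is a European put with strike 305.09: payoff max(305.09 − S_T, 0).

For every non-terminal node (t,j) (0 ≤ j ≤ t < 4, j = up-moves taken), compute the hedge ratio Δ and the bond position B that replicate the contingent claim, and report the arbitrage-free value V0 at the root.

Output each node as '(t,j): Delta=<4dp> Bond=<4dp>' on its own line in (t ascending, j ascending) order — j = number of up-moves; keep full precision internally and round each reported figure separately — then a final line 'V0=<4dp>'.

No-arbitrage ⇒ martingale measure with p* = (R−d)/(u−d) = 0.6275.
Terminal values V(4,·): V(4,0)=265.7136, V(4,1)=237.0251, V(4,2)=187.4349, V(4,3)=101.7148, V(4,4)=0.0000
Node (3,0) S=56.2520: V=(p*·237.0251+(1−p*)·265.7136)/1.02=242.8558; Δ=(237.0251−265.7136)/(68.0649−39.3764)=-1.0000; B=V−Δ·S=299.1078
Node (3,1) S=97.2356: V=(p*·187.4349+(1−p*)·237.0251)/1.02=201.8722; Δ=(187.4349−237.0251)/(117.6551−68.0649)=-1.0000; B=V−Δ·S=299.1078
Node (3,2) S=168.0787: V=(p*·101.7148+(1−p*)·187.4349)/1.02=131.0292; Δ=(101.7148−187.4349)/(203.3752−117.6551)=-1.0000; B=V−Δ·S=299.1078
Node (3,3) S=290.5360: V=(p*·0.0000+(1−p*)·101.7148)/1.02=37.1507; Δ=(0.0000−101.7148)/(351.5486−203.3752)=-0.6865; B=V−Δ·S=236.5915
Node (2,0) S=80.3600: V=(p*·201.8722+(1−p*)·242.8558)/1.02=212.8830; Δ=(201.8722−242.8558)/(97.2356−56.2520)=-1.0000; B=V−Δ·S=293.2430
Node (2,1) S=138.9080: V=(p*·131.0292+(1−p*)·201.8722)/1.02=154.3350; Δ=(131.0292−201.8722)/(168.0787−97.2356)=-1.0000; B=V−Δ·S=293.2430
Node (2,2) S=240.1124: V=(p*·37.1507+(1−p*)·131.0292)/1.02=70.7108; Δ=(37.1507−131.0292)/(290.5360−168.0787)=-0.7666; B=V−Δ·S=254.7862
Node (1,0) S=114.8000: V=(p*·154.3350+(1−p*)·212.8830)/1.02=172.6931; Δ=(154.3350−212.8830)/(138.9080−80.3600)=-1.0000; B=V−Δ·S=287.4931
Node (1,1) S=198.4400: V=(p*·70.7108+(1−p*)·154.3350)/1.02=99.8676; Δ=(70.7108−154.3350)/(240.1124−138.9080)=-0.8263; B=V−Δ·S=263.8365
Node (0,0) S=164.0000: V=(p*·99.8676+(1−p*)·172.6931)/1.02=124.5085; Δ=(99.8676−172.6931)/(198.4400−114.8000)=-0.8707; B=V−Δ·S=267.3037
Each (Δ,B) replicates both successor values, so the strategy is self-financing and V0 is arbitrage-free.

(0,0): Delta=-0.8707 Bond=267.3037
(1,0): Delta=-1.0000 Bond=287.4931
(1,1): Delta=-0.8263 Bond=263.8365
(2,0): Delta=-1.0000 Bond=293.2430
(2,1): Delta=-1.0000 Bond=293.2430
(2,2): Delta=-0.7666 Bond=254.7862
(3,0): Delta=-1.0000 Bond=299.1078
(3,1): Delta=-1.0000 Bond=299.1078
(3,2): Delta=-1.0000 Bond=299.1078
(3,3): Delta=-0.6865 Bond=236.5915
V0=124.5085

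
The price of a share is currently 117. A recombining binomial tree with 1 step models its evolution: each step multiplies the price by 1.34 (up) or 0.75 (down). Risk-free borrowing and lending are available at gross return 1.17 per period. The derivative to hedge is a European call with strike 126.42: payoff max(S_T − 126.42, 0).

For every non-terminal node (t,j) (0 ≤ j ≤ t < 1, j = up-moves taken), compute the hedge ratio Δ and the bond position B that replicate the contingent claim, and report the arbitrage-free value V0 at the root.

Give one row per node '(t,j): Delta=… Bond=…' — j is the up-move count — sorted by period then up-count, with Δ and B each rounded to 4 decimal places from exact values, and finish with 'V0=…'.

(0,0): Delta=0.4398 Bond=-32.9857
V0=18.4720

Since d<R<u, set p* = (R−d)/(u−d) = 0.7119; price each node as the discounted p*-expectation of its children.
Payoff layer (t=1): V(1,0)=0.0000, V(1,1)=30.3600
Node (0,0) S=117.0000: V=(p*·30.3600+(1−p*)·0.0000)/1.17=18.4720; Δ=(30.3600−0.0000)/(156.7800−87.7500)=0.4398; B=V−Δ·S=-32.9857
Root portfolio cost Δ·117+B reproduces V0=18.4720.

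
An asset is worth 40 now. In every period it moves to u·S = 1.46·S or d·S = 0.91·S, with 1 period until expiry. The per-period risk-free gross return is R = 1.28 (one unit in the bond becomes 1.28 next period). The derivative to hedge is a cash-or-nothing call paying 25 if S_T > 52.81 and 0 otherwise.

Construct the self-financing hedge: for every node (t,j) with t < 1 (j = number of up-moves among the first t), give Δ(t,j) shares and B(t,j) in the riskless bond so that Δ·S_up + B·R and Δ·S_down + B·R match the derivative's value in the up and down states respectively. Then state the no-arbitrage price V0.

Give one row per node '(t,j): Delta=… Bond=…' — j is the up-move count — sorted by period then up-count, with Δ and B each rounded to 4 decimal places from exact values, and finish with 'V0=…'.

(0,0): Delta=1.1364 Bond=-32.3153
V0=13.1392

Under the risk-neutral measure, an up-move has probability p* = (R−d)/(u−d) = 0.6727 and values discount at R = 1.28.
Terminal payoffs: V(1,0)=0.0000, V(1,1)=25.0000
(0,0): S=40.0000. Δ = (V_up−V_dn)/(S_up−S_dn) = (25.0000−0.0000)/(58.4000−36.4000) = 1.1364. V = [p*·25.0000 + (1−p*)·0.0000]/1.28 = 13.1392. B = V − Δ·S = -32.3153.
Check: Δ(0,0)·S0 + B(0,0) = 13.1392 = V0.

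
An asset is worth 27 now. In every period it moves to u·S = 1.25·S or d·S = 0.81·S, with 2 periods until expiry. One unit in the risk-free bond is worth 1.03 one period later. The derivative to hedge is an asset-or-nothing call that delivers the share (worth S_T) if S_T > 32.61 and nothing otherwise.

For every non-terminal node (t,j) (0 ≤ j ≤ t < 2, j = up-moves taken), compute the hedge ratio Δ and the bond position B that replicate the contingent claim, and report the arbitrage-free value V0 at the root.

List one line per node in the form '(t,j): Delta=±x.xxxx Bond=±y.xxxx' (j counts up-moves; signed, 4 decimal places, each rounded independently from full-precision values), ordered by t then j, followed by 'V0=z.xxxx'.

(0,0): Delta=1.7239 Bond=-36.6026
(1,0): Delta=0.0000 Bond=0.0000
(1,1): Delta=2.8409 Bond=-75.4013
V0=9.9414

Since d<R<u, set p* = (R−d)/(u−d) = 0.5000; price each node as the discounted p*-expectation of its children.
Terminal values V(2,·): V(2,0)=0.0000, V(2,1)=0.0000, V(2,2)=42.1875
(1,0): S=21.8700. Δ = (V_up−V_dn)/(S_up−S_dn) = (0.0000−0.0000)/(27.3375−17.7147) = 0.0000. V = [p*·0.0000 + (1−p*)·0.0000]/1.03 = 0.0000. B = V − Δ·S = 0.0000.
(1,1): S=33.7500. Δ = (V_up−V_dn)/(S_up−S_dn) = (42.1875−0.0000)/(42.1875−27.3375) = 2.8409. V = [p*·42.1875 + (1−p*)·0.0000]/1.03 = 20.4794. B = V − Δ·S = -75.4013.
(0,0): S=27.0000. Δ = (V_up−V_dn)/(S_up−S_dn) = (20.4794−0.0000)/(33.7500−21.8700) = 1.7239. V = [p*·20.4794 + (1−p*)·0.0000]/1.03 = 9.9414. B = V − Δ·S = -36.6026.
The time-0 hedge costs 9.9414, which is the no-arbitrage price.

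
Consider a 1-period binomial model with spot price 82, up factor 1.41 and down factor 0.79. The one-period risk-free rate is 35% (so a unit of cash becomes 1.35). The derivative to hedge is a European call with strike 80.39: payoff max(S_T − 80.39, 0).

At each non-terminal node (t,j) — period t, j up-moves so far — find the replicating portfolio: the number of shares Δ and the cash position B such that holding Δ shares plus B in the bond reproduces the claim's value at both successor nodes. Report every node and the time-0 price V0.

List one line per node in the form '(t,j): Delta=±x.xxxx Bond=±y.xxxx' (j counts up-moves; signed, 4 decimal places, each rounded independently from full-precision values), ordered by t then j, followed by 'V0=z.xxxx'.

Under the risk-neutral measure, an up-move has probability p* = (R−d)/(u−d) = 0.9032 and values discount at R = 1.35.
Terminal values V(1,·): V(1,0)=0.0000, V(1,1)=35.2300
Node (0,0) S=82.0000: V=(p*·35.2300+(1−p*)·0.0000)/1.35=23.5708; Δ=(35.2300−0.0000)/(115.6200−64.7800)=0.6930; B=V−Δ·S=-33.2517
Root portfolio cost Δ·82+B reproduces V0=23.5708.

(0,0): Delta=0.6930 Bond=-33.2517
V0=23.5708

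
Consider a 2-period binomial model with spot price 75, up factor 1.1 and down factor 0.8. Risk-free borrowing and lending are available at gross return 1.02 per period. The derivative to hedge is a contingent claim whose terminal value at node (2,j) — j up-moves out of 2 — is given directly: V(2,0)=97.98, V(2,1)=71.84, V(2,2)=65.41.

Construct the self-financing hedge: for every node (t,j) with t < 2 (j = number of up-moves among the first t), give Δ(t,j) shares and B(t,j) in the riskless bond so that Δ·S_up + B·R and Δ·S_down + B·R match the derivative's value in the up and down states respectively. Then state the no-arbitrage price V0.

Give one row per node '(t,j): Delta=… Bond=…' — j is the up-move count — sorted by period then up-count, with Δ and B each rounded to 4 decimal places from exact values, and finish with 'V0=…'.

Since d<R<u, set p* = (R−d)/(u−d) = 0.7333; price each node as the discounted p*-expectation of its children.
At expiry t=2: V(2,0)=97.9800, V(2,1)=71.8400, V(2,2)=65.4100
Node (1,0) S=60.0000: V=(p*·71.8400+(1−p*)·97.9800)/1.02=77.2654; Δ=(71.8400−97.9800)/(66.0000−48.0000)=-1.4522; B=V−Δ·S=164.3987
Node (1,1) S=82.5000: V=(p*·65.4100+(1−p*)·71.8400)/1.02=65.8085; Δ=(65.4100−71.8400)/(90.7500−66.0000)=-0.2598; B=V−Δ·S=87.2418
Node (0,0) S=75.0000: V=(p*·65.8085+(1−p*)·77.2654)/1.02=67.5134; Δ=(65.8085−77.2654)/(82.5000−60.0000)=-0.5092; B=V−Δ·S=105.7029
Each (Δ,B) replicates both successor values, so the strategy is self-financing and V0 is arbitrage-free.

(0,0): Delta=-0.5092 Bond=105.7029
(1,0): Delta=-1.4522 Bond=164.3987
(1,1): Delta=-0.2598 Bond=87.2418
V0=67.5134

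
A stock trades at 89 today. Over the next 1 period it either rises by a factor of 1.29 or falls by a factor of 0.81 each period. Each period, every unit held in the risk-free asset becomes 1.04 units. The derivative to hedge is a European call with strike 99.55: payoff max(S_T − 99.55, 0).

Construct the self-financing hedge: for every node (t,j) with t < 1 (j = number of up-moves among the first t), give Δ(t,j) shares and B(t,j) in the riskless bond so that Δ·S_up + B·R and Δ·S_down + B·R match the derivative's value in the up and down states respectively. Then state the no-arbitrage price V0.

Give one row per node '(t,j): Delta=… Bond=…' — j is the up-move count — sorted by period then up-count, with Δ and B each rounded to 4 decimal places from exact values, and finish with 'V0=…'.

(0,0): Delta=0.3572 Bond=-24.7608
V0=7.0308

Under the risk-neutral measure, an up-move has probability p* = (R−d)/(u−d) = 0.4792 and values discount at R = 1.04.
Payoff layer (t=1): V(1,0)=0.0000, V(1,1)=15.2600
(0,0): S=89.0000. Δ = (V_up−V_dn)/(S_up−S_dn) = (15.2600−0.0000)/(114.8100−72.0900) = 0.3572. V = [p*·15.2600 + (1−p*)·0.0000]/1.04 = 7.0308. B = V − Δ·S = -24.7608.
Root portfolio cost Δ·89+B reproduces V0=7.0308.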